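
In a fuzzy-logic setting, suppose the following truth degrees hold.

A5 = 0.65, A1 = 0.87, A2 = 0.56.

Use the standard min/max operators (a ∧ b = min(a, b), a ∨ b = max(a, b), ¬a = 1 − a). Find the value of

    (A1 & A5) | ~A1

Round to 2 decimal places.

A1 & A5 = min(a, b) on (0.87, 0.65) = 0.65
~A1 = 1 − 0.87 = 0.13
(A1 & A5) | ~A1 = max(a, b) on (0.65, 0.13) = 0.65

0.65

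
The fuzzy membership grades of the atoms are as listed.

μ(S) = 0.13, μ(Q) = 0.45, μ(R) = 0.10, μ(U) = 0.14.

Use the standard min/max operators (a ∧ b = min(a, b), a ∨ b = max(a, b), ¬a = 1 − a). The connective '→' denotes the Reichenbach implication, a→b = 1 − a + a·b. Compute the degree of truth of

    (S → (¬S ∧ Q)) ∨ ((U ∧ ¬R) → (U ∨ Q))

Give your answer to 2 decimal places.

¬S = 1 − 0.13 = 0.87
¬S ∧ Q = min(a, b) on (0.87, 0.45) = 0.45
S → (¬S ∧ Q)  [Reichenbach: 1 − a + a·b] with a=0.13, b=0.45 → 0.93
¬R = 1 − 0.10 = 0.90
U ∧ ¬R = min(a, b) on (0.14, 0.90) = 0.14
U ∨ Q = max(a, b) on (0.14, 0.45) = 0.45
(U ∧ ¬R) → (U ∨ Q)  [Reichenbach: 1 − a + a·b] with a=0.14, b=0.45 → 0.92
(S → (¬S ∧ Q)) ∨ ((U ∧ ¬R) → (U ∨ Q)) = max(a, b) on (0.93, 0.92) = 0.93

0.93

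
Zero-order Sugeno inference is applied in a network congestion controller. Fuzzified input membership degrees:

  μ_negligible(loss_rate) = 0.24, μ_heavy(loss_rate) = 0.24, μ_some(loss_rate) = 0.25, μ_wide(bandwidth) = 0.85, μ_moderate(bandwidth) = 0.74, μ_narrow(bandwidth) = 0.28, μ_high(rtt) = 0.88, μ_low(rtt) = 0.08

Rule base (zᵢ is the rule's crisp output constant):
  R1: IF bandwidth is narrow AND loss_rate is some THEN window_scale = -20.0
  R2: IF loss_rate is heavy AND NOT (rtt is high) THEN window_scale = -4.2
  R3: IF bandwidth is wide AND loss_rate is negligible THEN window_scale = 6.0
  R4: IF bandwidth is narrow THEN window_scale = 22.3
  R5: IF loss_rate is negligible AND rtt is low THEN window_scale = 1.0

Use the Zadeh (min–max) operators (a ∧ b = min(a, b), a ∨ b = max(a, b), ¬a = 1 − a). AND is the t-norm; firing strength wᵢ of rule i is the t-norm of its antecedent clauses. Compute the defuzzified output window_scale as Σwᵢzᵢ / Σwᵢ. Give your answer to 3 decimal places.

R1 (z=-20.0): narrow=0.28, some=0.25; AND[min(a, b)] → w = 0.25
R2 (z=-4.2): heavy=0.24, ¬high=1−0.88=0.12; AND[min(a, b)] → w = 0.12
R3 (z=6.0): wide=0.85, negligible=0.24; AND[min(a, b)] → w = 0.24
R4 (z=22.3): narrow=0.28 → w = 0.28
R5 (z=1.0): negligible=0.24, low=0.08; AND[min(a, b)] → w = 0.08
Weighted average = (0.25·-20.0 + 0.12·-4.2 + 0.24·6.0 + 0.28·22.3 + 0.08·1.0) / (0.25 + 0.12 + 0.24 + 0.28 + 0.08)
  = 2.2600 / 0.9700 = 2.330

2.330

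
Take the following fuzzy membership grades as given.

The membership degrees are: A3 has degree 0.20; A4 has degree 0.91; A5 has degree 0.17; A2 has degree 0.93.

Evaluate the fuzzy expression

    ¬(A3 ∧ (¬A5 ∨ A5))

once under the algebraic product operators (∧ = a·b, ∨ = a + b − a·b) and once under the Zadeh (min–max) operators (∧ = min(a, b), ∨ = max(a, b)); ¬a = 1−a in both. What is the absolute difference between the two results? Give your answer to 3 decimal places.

0.028

Under algebraic product:
  ¬A5 = 1 − 0.1700 = 0.8300
  ¬A5 ∨ A5 = a + b − a·b on (0.8300, 0.1700) = 0.8589
  A3 ∧ (¬A5 ∨ A5) = a·b on (0.2000, 0.8589) = 0.1718
  ¬(A3 ∧ (¬A5 ∨ A5)) = 1 − 0.1718 = 0.8282
  → value = 0.8282
Under Zadeh (min–max):
  ¬A5 = 1 − 0.17 = 0.83
  ¬A5 ∨ A5 = max(a, b) on (0.83, 0.17) = 0.83
  A3 ∧ (¬A5 ∨ A5) = min(a, b) on (0.20, 0.83) = 0.20
  ¬(A3 ∧ (¬A5 ∨ A5)) = 1 − 0.20 = 0.80
  → value = 0.8000
|0.8282 − 0.8000| = 0.028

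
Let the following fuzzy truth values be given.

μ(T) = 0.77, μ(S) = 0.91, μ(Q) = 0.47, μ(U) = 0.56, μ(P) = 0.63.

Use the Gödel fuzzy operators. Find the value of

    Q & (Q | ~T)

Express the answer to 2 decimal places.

0.47

~T = 1 − 0.77 = 0.23
Q | ~T = max(a, b) on (0.47, 0.23) = 0.47
Q & (Q | ~T) = min(a, b) on (0.47, 0.47) = 0.47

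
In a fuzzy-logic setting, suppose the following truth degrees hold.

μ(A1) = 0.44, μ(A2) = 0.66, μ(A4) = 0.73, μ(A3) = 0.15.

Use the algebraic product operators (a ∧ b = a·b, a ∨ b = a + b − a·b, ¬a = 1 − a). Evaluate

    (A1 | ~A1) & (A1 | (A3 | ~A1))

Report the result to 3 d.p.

~A1 = 1 − 0.4400 = 0.5600
A1 | ~A1 = a + b − a·b on (0.4400, 0.5600) = 0.7536
~A1 = 1 − 0.4400 = 0.5600
A3 | ~A1 = a + b − a·b on (0.1500, 0.5600) = 0.6260
A1 | (A3 | ~A1) = a + b − a·b on (0.4400, 0.6260) = 0.7906
(A1 | ~A1) & (A1 | (A3 | ~A1)) = a·b on (0.7536, 0.7906) = 0.5958

0.596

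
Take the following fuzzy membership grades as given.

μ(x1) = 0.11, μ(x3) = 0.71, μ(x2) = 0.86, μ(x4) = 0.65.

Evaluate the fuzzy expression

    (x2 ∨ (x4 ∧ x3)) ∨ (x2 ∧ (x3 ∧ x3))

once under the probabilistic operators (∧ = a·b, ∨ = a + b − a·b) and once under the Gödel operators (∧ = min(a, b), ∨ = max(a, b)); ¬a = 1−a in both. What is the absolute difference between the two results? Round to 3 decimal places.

0.097

Under probabilistic:
  x4 ∧ x3 = a·b on (0.6500, 0.7100) = 0.4615
  x2 ∨ (x4 ∧ x3) = a + b − a·b on (0.8600, 0.4615) = 0.9246
  x3 ∧ x3 = a·b on (0.7100, 0.7100) = 0.5041
  x2 ∧ (x3 ∧ x3) = a·b on (0.8600, 0.5041) = 0.4335
  (x2 ∨ (x4 ∧ x3)) ∨ (x2 ∧ (x3 ∧ x3)) = a + b − a·b on (0.9246, 0.4335) = 0.9573
  → value = 0.9573
Under Gödel:
  x4 ∧ x3 = min(a, b) on (0.65, 0.71) = 0.65
  x2 ∨ (x4 ∧ x3) = max(a, b) on (0.86, 0.65) = 0.86
  x3 ∧ x3 = min(a, b) on (0.71, 0.71) = 0.71
  x2 ∧ (x3 ∧ x3) = min(a, b) on (0.86, 0.71) = 0.71
  (x2 ∨ (x4 ∧ x3)) ∨ (x2 ∧ (x3 ∧ x3)) = max(a, b) on (0.86, 0.71) = 0.86
  → value = 0.8600
|0.9573 − 0.8600| = 0.097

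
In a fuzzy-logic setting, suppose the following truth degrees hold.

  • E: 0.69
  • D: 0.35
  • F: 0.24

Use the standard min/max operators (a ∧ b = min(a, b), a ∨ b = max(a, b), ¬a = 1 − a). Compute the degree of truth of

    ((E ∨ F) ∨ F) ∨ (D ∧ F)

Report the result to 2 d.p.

0.69

E ∨ F = max(a, b) on (0.69, 0.24) = 0.69
(E ∨ F) ∨ F = max(a, b) on (0.69, 0.24) = 0.69
D ∧ F = min(a, b) on (0.35, 0.24) = 0.24
((E ∨ F) ∨ F) ∨ (D ∧ F) = max(a, b) on (0.69, 0.24) = 0.69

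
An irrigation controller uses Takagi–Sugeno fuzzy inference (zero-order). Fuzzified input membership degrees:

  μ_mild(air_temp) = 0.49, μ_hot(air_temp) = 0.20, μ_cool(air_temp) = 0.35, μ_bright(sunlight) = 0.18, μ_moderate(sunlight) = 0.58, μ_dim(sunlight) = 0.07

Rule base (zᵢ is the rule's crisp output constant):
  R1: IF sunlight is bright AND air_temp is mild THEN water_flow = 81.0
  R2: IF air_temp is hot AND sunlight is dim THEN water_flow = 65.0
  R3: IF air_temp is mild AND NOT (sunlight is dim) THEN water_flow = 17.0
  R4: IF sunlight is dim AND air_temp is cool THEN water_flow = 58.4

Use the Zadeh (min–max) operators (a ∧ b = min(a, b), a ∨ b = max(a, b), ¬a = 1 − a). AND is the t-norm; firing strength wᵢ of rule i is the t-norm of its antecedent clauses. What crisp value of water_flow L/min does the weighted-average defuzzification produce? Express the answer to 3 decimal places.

38.948

R1 (z=81.0): bright=0.18, mild=0.49; AND[min(a, b)] → w = 0.18
R2 (z=65.0): hot=0.20, dim=0.07; AND[min(a, b)] → w = 0.07
R3 (z=17.0): mild=0.49, ¬dim=1−0.07=0.93; AND[min(a, b)] → w = 0.49
R4 (z=58.4): dim=0.07, cool=0.35; AND[min(a, b)] → w = 0.07
Weighted average = (0.18·81.0 + 0.07·65.0 + 0.49·17.0 + 0.07·58.4) / (0.18 + 0.07 + 0.49 + 0.07)
  = 31.5480 / 0.8100 = 38.948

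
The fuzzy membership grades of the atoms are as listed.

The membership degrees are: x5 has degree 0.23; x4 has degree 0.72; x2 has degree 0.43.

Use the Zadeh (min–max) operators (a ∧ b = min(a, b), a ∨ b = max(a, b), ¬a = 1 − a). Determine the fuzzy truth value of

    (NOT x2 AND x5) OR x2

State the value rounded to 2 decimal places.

NOT x2 = 1 − 0.43 = 0.57
NOT x2 AND x5 = min(a, b) on (0.57, 0.23) = 0.23
(NOT x2 AND x5) OR x2 = max(a, b) on (0.23, 0.43) = 0.43

0.43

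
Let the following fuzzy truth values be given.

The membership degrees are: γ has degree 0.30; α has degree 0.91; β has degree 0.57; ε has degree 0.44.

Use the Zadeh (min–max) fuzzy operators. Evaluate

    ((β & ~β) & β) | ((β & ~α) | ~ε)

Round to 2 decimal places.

~β = 1 − 0.57 = 0.43
β & ~β = min(a, b) on (0.57, 0.43) = 0.43
(β & ~β) & β = min(a, b) on (0.43, 0.57) = 0.43
~α = 1 − 0.91 = 0.09
β & ~α = min(a, b) on (0.57, 0.09) = 0.09
~ε = 1 − 0.44 = 0.56
(β & ~α) | ~ε = max(a, b) on (0.09, 0.56) = 0.56
((β & ~β) & β) | ((β & ~α) | ~ε) = max(a, b) on (0.43, 0.56) = 0.56

0.56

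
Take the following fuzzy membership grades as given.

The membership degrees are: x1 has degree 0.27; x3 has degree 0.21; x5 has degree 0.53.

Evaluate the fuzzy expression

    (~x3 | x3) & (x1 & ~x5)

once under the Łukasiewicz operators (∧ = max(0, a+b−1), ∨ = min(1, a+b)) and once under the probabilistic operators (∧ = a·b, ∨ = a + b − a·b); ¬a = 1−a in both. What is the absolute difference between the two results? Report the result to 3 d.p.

Under Łukasiewicz:
  ~x3 = 1 − 0.21 = 0.79
  ~x3 | x3 = min(1, a+b) on (0.79, 0.21) = 1.00
  ~x5 = 1 − 0.53 = 0.47
  x1 & ~x5 = max(0, a+b−1) on (0.27, 0.47) = 0.00
  (~x3 | x3) & (x1 & ~x5) = max(0, a+b−1) on (1.00, 0.00) = 0.00
  → value = 0.0000
Under probabilistic:
  ~x3 = 1 − 0.2100 = 0.7900
  ~x3 | x3 = a + b − a·b on (0.7900, 0.2100) = 0.8341
  ~x5 = 1 − 0.5300 = 0.4700
  x1 & ~x5 = a·b on (0.2700, 0.4700) = 0.1269
  (~x3 | x3) & (x1 & ~x5) = a·b on (0.8341, 0.1269) = 0.1058
  → value = 0.1058
|0.0000 − 0.1058| = 0.106

0.106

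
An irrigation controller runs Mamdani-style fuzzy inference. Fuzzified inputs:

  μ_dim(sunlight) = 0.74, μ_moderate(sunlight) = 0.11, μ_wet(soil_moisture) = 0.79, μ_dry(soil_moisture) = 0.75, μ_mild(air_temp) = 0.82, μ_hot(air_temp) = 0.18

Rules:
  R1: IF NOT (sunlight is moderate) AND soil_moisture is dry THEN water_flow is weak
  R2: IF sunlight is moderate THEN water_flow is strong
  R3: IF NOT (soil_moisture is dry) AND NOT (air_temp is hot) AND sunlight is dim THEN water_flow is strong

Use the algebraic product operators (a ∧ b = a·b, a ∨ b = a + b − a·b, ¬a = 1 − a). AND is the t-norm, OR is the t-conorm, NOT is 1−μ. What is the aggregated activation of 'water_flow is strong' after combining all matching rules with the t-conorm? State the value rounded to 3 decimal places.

R1: ¬moderate=1−0.11=0.89, dry=0.75; AND[a·b] → w = 0.6675
R2: moderate=0.11 → w = 0.1100
R3: ¬dry=1−0.75=0.25, ¬hot=1−0.18=0.82, dim=0.74; AND[a·b] → w = 0.1517
Rules with consequent 'strong': {R2, R3} → strengths 0.1100, 0.1517
Aggregate via t-conorm [a + b − a·b]: 0.2450

0.245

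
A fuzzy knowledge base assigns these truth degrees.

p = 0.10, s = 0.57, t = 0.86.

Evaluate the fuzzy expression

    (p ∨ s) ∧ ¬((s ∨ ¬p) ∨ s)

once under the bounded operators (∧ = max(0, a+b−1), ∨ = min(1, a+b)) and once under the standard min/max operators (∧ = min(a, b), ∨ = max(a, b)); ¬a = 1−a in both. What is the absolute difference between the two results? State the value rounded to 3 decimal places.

Under bounded:
  p ∨ s = min(1, a+b) on (0.10, 0.57) = 0.67
  ¬p = 1 − 0.10 = 0.90
  s ∨ ¬p = min(1, a+b) on (0.57, 0.90) = 1.00
  (s ∨ ¬p) ∨ s = min(1, a+b) on (1.00, 0.57) = 1.00
  ¬((s ∨ ¬p) ∨ s) = 1 − 1.00 = 0.00
  (p ∨ s) ∧ ¬((s ∨ ¬p) ∨ s) = max(0, a+b−1) on (0.67, 0.00) = 0.00
  → value = 0.0000
Under standard min/max:
  p ∨ s = max(a, b) on (0.10, 0.57) = 0.57
  ¬p = 1 − 0.10 = 0.90
  s ∨ ¬p = max(a, b) on (0.57, 0.90) = 0.90
  (s ∨ ¬p) ∨ s = max(a, b) on (0.90, 0.57) = 0.90
  ¬((s ∨ ¬p) ∨ s) = 1 − 0.90 = 0.10
  (p ∨ s) ∧ ¬((s ∨ ¬p) ∨ s) = min(a, b) on (0.57, 0.10) = 0.10
  → value = 0.1000
|0.0000 − 0.1000| = 0.100

0.100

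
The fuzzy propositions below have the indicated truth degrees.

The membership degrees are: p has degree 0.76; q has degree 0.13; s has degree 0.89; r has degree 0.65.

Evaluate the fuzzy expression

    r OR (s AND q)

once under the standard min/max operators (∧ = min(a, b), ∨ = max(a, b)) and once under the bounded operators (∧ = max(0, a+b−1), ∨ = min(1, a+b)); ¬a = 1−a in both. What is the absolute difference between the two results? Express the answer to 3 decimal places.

0.020

Under standard min/max:
  s AND q = min(a, b) on (0.89, 0.13) = 0.13
  r OR (s AND q) = max(a, b) on (0.65, 0.13) = 0.65
  → value = 0.6500
Under bounded:
  s AND q = max(0, a+b−1) on (0.89, 0.13) = 0.02
  r OR (s AND q) = min(1, a+b) on (0.65, 0.02) = 0.67
  → value = 0.6700
|0.6500 − 0.6700| = 0.020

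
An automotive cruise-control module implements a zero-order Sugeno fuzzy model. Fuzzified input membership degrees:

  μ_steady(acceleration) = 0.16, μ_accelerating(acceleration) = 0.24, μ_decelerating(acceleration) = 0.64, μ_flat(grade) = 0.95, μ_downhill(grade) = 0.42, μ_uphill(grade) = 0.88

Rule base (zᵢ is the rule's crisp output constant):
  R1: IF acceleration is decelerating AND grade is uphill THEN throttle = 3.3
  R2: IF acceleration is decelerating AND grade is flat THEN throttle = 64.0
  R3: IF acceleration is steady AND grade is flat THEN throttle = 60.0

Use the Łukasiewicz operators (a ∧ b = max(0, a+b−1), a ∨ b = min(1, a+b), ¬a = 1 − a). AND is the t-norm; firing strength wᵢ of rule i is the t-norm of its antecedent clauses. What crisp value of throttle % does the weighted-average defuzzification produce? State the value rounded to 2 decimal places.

37.77

R1 (z=3.3): decelerating=0.64, uphill=0.88; AND[max(0, a+b−1)] → w = 0.52
R2 (z=64.0): decelerating=0.64, flat=0.95; AND[max(0, a+b−1)] → w = 0.59
R3 (z=60.0): steady=0.16, flat=0.95; AND[max(0, a+b−1)] → w = 0.11
Weighted average = (0.52·3.3 + 0.59·64.0 + 0.11·60.0) / (0.52 + 0.59 + 0.11)
  = 46.0760 / 1.2200 = 37.77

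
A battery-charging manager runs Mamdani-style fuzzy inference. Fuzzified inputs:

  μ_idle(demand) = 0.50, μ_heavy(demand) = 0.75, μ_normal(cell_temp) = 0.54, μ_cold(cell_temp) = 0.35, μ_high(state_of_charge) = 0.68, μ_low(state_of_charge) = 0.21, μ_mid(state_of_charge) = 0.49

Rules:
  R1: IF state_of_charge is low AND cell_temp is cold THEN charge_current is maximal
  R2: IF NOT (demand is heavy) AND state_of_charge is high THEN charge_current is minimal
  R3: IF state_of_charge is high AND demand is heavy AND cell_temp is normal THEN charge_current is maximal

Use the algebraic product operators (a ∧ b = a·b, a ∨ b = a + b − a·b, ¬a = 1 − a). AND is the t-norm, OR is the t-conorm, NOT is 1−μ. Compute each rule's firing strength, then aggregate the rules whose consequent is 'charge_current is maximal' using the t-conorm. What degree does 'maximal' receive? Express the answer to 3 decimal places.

R1: low=0.21, cold=0.35; AND[a·b] → w = 0.0735
R2: ¬heavy=1−0.75=0.25, high=0.68; AND[a·b] → w = 0.1700
R3: high=0.68, heavy=0.75, normal=0.54; AND[a·b] → w = 0.2754
Rules with consequent 'maximal': {R1, R3} → strengths 0.0735, 0.2754
Aggregate via t-conorm [a + b − a·b]: 0.3287

0.329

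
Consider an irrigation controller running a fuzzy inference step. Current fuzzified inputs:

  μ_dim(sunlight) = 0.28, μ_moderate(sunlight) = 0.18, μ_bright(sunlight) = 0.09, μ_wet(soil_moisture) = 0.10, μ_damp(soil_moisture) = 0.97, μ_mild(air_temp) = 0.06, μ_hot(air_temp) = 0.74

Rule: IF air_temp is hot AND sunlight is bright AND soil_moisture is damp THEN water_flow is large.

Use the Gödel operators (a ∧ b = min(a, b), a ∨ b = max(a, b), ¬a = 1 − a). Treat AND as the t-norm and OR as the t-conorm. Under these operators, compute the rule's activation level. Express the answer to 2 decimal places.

0.09

firing strength: hot=0.74, bright=0.09, damp=0.97; AND[min(a, b)] → w = 0.09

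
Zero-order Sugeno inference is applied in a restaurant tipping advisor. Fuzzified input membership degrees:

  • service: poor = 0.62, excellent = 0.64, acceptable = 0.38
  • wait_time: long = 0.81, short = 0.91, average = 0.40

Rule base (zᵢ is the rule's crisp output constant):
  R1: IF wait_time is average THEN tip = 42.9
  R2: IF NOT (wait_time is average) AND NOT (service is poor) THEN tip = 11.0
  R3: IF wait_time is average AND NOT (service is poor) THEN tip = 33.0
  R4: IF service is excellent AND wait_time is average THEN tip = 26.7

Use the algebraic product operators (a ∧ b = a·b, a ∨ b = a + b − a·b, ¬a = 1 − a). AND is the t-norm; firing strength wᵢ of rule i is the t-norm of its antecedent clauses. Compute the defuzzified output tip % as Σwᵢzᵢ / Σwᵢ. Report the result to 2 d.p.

30.42

R1 (z=42.9): average=0.40 → w = 0.4000
R2 (z=11.0): ¬average=1−0.40=0.60, ¬poor=1−0.62=0.38; AND[a·b] → w = 0.2280
R3 (z=33.0): average=0.40, ¬poor=1−0.62=0.38; AND[a·b] → w = 0.1520
R4 (z=26.7): excellent=0.64, average=0.40; AND[a·b] → w = 0.2560
Weighted average = (0.4000·42.9 + 0.2280·11.0 + 0.1520·33.0 + 0.2560·26.7) / (0.4000 + 0.2280 + 0.1520 + 0.2560)
  = 31.5192 / 1.0360 = 30.42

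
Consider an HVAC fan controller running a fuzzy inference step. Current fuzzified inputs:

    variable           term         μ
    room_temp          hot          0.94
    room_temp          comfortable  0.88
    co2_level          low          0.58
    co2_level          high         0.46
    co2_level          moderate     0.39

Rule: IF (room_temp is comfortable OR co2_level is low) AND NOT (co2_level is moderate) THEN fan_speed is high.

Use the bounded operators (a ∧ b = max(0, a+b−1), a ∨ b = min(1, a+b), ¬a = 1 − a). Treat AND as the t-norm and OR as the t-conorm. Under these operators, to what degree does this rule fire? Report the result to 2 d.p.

firing strength: (comfortable=0.88 OR low=0.58) = 1.00; AND[max(0, a+b−1)] with ¬moderate=1−0.39=0.61 → w = 0.61

0.61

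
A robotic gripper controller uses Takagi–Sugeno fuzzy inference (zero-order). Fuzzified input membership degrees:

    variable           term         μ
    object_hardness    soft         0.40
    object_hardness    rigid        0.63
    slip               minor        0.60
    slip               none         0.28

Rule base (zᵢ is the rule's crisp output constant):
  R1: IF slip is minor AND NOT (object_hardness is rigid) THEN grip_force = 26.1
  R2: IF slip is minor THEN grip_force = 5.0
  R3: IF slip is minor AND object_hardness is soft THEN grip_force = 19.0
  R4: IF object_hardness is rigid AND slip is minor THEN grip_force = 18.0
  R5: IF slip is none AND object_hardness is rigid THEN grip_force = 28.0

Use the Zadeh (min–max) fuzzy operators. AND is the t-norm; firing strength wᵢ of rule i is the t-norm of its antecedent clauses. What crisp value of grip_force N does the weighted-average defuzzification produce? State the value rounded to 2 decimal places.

R1 (z=26.1): minor=0.60, ¬rigid=1−0.63=0.37; AND[min(a, b)] → w = 0.37
R2 (z=5.0): minor=0.60 → w = 0.60
R3 (z=19.0): minor=0.60, soft=0.40; AND[min(a, b)] → w = 0.40
R4 (z=18.0): rigid=0.63, minor=0.60; AND[min(a, b)] → w = 0.60
R5 (z=28.0): none=0.28, rigid=0.63; AND[min(a, b)] → w = 0.28
Weighted average = (0.37·26.1 + 0.60·5.0 + 0.40·19.0 + 0.60·18.0 + 0.28·28.0) / (0.37 + 0.60 + 0.40 + 0.60 + 0.28)
  = 38.8970 / 2.2500 = 17.29

17.29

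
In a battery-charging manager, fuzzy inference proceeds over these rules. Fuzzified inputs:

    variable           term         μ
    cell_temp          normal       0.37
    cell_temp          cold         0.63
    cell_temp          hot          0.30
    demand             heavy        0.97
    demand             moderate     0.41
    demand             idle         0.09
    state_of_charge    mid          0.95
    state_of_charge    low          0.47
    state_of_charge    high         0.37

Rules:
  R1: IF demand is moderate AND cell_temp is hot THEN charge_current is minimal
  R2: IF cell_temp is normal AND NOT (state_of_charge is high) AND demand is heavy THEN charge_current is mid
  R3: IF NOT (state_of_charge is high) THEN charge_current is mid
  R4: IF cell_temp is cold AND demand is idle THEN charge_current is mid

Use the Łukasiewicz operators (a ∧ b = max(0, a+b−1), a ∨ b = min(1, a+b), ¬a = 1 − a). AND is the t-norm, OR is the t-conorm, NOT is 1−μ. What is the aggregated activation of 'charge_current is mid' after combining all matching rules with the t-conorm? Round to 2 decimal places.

R1: moderate=0.41, hot=0.30; AND[max(0, a+b−1)] → w = 0.00
R2: normal=0.37, ¬high=1−0.37=0.63, heavy=0.97; AND[max(0, a+b−1)] → w = 0.00
R3: ¬high=1−0.37=0.63 → w = 0.63
R4: cold=0.63, idle=0.09; AND[max(0, a+b−1)] → w = 0.00
Rules with consequent 'mid': {R2, R3, R4} → strengths 0.00, 0.63, 0.00
Aggregate via t-conorm [min(1, a+b)]: 0.63

0.63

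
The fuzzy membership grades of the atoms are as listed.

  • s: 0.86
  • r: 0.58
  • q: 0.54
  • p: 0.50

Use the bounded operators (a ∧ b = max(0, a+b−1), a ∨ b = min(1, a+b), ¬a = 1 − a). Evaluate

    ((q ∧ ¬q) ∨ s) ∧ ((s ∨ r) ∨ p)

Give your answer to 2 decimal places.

0.86

¬q = 1 − 0.54 = 0.46
q ∧ ¬q = max(0, a+b−1) on (0.54, 0.46) = 0.00
(q ∧ ¬q) ∨ s = min(1, a+b) on (0.00, 0.86) = 0.86
s ∨ r = min(1, a+b) on (0.86, 0.58) = 1.00
(s ∨ r) ∨ p = min(1, a+b) on (1.00, 0.50) = 1.00
((q ∧ ¬q) ∨ s) ∧ ((s ∨ r) ∨ p) = max(0, a+b−1) on (0.86, 1.00) = 0.86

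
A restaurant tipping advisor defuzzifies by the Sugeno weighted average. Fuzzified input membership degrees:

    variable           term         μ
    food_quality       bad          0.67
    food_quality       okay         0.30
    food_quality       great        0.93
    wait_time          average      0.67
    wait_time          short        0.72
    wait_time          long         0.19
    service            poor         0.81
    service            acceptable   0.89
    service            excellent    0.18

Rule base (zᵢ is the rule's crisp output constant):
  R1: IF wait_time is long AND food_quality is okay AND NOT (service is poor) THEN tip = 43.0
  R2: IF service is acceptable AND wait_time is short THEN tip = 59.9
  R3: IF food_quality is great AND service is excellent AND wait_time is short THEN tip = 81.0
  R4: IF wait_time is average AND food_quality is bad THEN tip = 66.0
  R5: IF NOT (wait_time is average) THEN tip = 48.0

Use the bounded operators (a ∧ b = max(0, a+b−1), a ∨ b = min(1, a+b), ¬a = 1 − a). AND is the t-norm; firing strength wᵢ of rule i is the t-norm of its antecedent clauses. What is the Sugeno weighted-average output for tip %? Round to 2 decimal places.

R1 (z=43.0): long=0.19, okay=0.30, ¬poor=1−0.81=0.19; AND[max(0, a+b−1)] → w = 0.00
R2 (z=59.9): acceptable=0.89, short=0.72; AND[max(0, a+b−1)] → w = 0.61
R3 (z=81.0): great=0.93, excellent=0.18, short=0.72; AND[max(0, a+b−1)] → w = 0.00
R4 (z=66.0): average=0.67, bad=0.67; AND[max(0, a+b−1)] → w = 0.34
R5 (z=48.0): ¬average=1−0.67=0.33 → w = 0.33
Weighted average = (0.00·43.0 + 0.61·59.9 + 0.00·81.0 + 0.34·66.0 + 0.33·48.0) / (0.00 + 0.61 + 0.00 + 0.34 + 0.33)
  = 74.8190 / 1.2800 = 58.45

58.45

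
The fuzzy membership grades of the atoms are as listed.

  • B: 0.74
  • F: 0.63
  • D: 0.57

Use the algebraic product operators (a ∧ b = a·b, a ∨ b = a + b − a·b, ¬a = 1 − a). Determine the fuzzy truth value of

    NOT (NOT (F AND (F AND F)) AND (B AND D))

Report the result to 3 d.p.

F AND F = a·b on (0.6300, 0.6300) = 0.3969
F AND (F AND F) = a·b on (0.6300, 0.3969) = 0.2500
NOT (F AND (F AND F)) = 1 − 0.2500 = 0.7500
B AND D = a·b on (0.7400, 0.5700) = 0.4218
NOT (F AND (F AND F)) AND (B AND D) = a·b on (0.7500, 0.4218) = 0.3163
NOT (NOT (F AND (F AND F)) AND (B AND D)) = 1 − 0.3163 = 0.6837

0.684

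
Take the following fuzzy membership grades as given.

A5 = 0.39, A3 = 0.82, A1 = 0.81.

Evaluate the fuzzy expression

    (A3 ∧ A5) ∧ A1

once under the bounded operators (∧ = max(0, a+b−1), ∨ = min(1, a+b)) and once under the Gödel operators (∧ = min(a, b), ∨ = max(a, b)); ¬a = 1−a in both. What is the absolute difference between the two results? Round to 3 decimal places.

0.370

Under bounded:
  A3 ∧ A5 = max(0, a+b−1) on (0.82, 0.39) = 0.21
  (A3 ∧ A5) ∧ A1 = max(0, a+b−1) on (0.21, 0.81) = 0.02
  → value = 0.0200
Under Gödel:
  A3 ∧ A5 = min(a, b) on (0.82, 0.39) = 0.39
  (A3 ∧ A5) ∧ A1 = min(a, b) on (0.39, 0.81) = 0.39
  → value = 0.3900
|0.0200 − 0.3900| = 0.370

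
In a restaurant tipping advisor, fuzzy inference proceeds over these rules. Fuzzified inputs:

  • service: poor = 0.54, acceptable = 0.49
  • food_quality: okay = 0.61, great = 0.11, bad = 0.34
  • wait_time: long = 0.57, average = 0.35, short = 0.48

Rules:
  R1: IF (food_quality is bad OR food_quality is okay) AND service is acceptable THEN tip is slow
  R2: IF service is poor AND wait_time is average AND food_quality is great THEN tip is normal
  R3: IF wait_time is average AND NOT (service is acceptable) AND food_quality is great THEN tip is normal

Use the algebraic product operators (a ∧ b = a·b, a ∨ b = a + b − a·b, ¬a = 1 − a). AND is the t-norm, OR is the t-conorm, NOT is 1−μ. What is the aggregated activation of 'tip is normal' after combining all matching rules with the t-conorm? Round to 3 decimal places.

0.040

R1: (bad=0.34 OR okay=0.61) = 0.7426; AND[a·b] with acceptable=0.49 → w = 0.3639
R2: poor=0.54, average=0.35, great=0.11; AND[a·b] → w = 0.0208
R3: average=0.35, ¬acceptable=1−0.49=0.51, great=0.11; AND[a·b] → w = 0.0196
Rules with consequent 'normal': {R2, R3} → strengths 0.0208, 0.0196
Aggregate via t-conorm [a + b − a·b]: 0.0400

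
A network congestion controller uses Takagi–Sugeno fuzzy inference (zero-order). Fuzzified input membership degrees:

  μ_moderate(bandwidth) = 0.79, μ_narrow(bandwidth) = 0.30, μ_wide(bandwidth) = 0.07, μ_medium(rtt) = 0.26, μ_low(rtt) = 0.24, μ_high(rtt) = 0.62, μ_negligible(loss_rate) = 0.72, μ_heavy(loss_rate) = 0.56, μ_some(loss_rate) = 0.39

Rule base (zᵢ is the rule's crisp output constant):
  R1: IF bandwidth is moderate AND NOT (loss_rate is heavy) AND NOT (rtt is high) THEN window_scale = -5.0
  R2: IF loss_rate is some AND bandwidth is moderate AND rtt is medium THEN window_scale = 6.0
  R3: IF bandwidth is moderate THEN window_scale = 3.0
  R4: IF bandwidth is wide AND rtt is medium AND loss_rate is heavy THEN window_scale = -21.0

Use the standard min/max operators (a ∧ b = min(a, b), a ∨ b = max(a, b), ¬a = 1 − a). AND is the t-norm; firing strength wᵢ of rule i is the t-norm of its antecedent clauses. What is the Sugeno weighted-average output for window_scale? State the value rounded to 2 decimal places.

0.37

R1 (z=-5.0): moderate=0.79, ¬heavy=1−0.56=0.44, ¬high=1−0.62=0.38; AND[min(a, b)] → w = 0.38
R2 (z=6.0): some=0.39, moderate=0.79, medium=0.26; AND[min(a, b)] → w = 0.26
R3 (z=3.0): moderate=0.79 → w = 0.79
R4 (z=-21.0): wide=0.07, medium=0.26, heavy=0.56; AND[min(a, b)] → w = 0.07
Weighted average = (0.38·-5.0 + 0.26·6.0 + 0.79·3.0 + 0.07·-21.0) / (0.38 + 0.26 + 0.79 + 0.07)
  = 0.5600 / 1.5000 = 0.37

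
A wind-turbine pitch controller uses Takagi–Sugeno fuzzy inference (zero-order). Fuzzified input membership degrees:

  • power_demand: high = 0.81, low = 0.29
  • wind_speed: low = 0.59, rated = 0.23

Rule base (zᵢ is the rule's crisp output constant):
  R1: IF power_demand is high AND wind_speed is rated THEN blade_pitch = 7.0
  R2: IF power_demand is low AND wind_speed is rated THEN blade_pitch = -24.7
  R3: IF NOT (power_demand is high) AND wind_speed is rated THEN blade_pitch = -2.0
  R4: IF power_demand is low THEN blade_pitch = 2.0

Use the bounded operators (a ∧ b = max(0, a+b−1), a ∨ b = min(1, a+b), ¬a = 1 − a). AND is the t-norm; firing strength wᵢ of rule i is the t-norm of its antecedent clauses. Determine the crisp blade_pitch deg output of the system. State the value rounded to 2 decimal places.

2.61

R1 (z=7.0): high=0.81, rated=0.23; AND[max(0, a+b−1)] → w = 0.04
R2 (z=-24.7): low=0.29, rated=0.23; AND[max(0, a+b−1)] → w = 0.00
R3 (z=-2.0): ¬high=1−0.81=0.19, rated=0.23; AND[max(0, a+b−1)] → w = 0.00
R4 (z=2.0): low=0.29 → w = 0.29
Weighted average = (0.04·7.0 + 0.00·-24.7 + 0.00·-2.0 + 0.29·2.0) / (0.04 + 0.00 + 0.00 + 0.29)
  = 0.8600 / 0.3300 = 2.61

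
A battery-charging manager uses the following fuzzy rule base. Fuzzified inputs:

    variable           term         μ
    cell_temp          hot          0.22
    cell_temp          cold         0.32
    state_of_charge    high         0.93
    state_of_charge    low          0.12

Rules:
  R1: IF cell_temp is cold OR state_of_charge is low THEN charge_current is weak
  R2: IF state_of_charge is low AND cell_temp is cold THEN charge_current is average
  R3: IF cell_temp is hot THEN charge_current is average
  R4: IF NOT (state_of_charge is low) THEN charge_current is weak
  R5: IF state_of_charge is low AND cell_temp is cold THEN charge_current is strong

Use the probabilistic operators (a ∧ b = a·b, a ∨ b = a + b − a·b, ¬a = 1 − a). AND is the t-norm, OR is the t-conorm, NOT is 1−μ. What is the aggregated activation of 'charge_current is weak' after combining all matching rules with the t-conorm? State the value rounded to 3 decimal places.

R1: cold=0.32, low=0.12; OR[a + b − a·b] → w = 0.4016
R2: low=0.12, cold=0.32; AND[a·b] → w = 0.0384
R3: hot=0.22 → w = 0.2200
R4: ¬low=1−0.12=0.88 → w = 0.8800
R5: low=0.12, cold=0.32; AND[a·b] → w = 0.0384
Rules with consequent 'weak': {R1, R4} → strengths 0.4016, 0.8800
Aggregate via t-conorm [a + b − a·b]: 0.9282

0.928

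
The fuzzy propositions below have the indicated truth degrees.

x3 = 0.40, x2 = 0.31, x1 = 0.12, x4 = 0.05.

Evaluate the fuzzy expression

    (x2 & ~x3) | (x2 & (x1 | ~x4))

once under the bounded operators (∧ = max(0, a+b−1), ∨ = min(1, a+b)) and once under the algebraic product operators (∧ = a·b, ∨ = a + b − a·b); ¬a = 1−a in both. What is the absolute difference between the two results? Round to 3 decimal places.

Under bounded:
  ~x3 = 1 − 0.40 = 0.60
  x2 & ~x3 = max(0, a+b−1) on (0.31, 0.60) = 0.00
  ~x4 = 1 − 0.05 = 0.95
  x1 | ~x4 = min(1, a+b) on (0.12, 0.95) = 1.00
  x2 & (x1 | ~x4) = max(0, a+b−1) on (0.31, 1.00) = 0.31
  (x2 & ~x3) | (x2 & (x1 | ~x4)) = min(1, a+b) on (0.00, 0.31) = 0.31
  → value = 0.3100
Under algebraic product:
  ~x3 = 1 − 0.4000 = 0.6000
  x2 & ~x3 = a·b on (0.3100, 0.6000) = 0.1860
  ~x4 = 1 − 0.0500 = 0.9500
  x1 | ~x4 = a + b − a·b on (0.1200, 0.9500) = 0.9560
  x2 & (x1 | ~x4) = a·b on (0.3100, 0.9560) = 0.2964
  (x2 & ~x3) | (x2 & (x1 | ~x4)) = a + b − a·b on (0.1860, 0.2964) = 0.4272
  → value = 0.4272
|0.3100 − 0.4272| = 0.117

0.117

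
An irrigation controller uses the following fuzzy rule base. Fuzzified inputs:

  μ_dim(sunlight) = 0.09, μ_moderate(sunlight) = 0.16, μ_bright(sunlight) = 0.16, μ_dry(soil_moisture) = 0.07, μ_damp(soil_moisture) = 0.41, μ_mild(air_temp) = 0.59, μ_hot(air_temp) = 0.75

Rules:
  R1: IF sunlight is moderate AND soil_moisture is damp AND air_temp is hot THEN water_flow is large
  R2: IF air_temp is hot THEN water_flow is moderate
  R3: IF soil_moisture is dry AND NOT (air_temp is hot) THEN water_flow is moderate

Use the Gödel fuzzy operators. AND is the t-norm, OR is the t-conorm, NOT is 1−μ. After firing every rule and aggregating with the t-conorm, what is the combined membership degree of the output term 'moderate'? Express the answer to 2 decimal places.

0.75

R1: moderate=0.16, damp=0.41, hot=0.75; AND[min(a, b)] → w = 0.16
R2: hot=0.75 → w = 0.75
R3: dry=0.07, ¬hot=1−0.75=0.25; AND[min(a, b)] → w = 0.07
Rules with consequent 'moderate': {R2, R3} → strengths 0.75, 0.07
Aggregate via t-conorm [max(a, b)]: 0.75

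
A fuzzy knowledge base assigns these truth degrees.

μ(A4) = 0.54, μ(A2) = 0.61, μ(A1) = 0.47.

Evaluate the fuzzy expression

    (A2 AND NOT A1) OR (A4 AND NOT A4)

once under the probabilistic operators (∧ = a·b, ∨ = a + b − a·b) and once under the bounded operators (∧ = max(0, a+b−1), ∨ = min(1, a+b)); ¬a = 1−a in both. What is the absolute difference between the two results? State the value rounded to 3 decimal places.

Under probabilistic:
  NOT A1 = 1 − 0.4700 = 0.5300
  A2 AND NOT A1 = a·b on (0.6100, 0.5300) = 0.3233
  NOT A4 = 1 − 0.5400 = 0.4600
  A4 AND NOT A4 = a·b on (0.5400, 0.4600) = 0.2484
  (A2 AND NOT A1) OR (A4 AND NOT A4) = a + b − a·b on (0.3233, 0.2484) = 0.4914
  → value = 0.4914
Under bounded:
  NOT A1 = 1 − 0.47 = 0.53
  A2 AND NOT A1 = max(0, a+b−1) on (0.61, 0.53) = 0.14
  NOT A4 = 1 − 0.54 = 0.46
  A4 AND NOT A4 = max(0, a+b−1) on (0.54, 0.46) = 0.00
  (A2 AND NOT A1) OR (A4 AND NOT A4) = min(1, a+b) on (0.14, 0.00) = 0.14
  → value = 0.1400
|0.4914 − 0.1400| = 0.351

0.351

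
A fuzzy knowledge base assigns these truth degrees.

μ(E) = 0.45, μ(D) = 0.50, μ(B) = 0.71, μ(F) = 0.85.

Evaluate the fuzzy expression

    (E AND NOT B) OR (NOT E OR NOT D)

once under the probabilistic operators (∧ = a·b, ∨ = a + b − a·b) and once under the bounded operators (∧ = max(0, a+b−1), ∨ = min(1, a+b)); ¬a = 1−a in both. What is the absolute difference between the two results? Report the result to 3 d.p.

0.196

Under probabilistic:
  NOT B = 1 − 0.7100 = 0.2900
  E AND NOT B = a·b on (0.4500, 0.2900) = 0.1305
  NOT E = 1 − 0.4500 = 0.5500
  NOT D = 1 − 0.5000 = 0.5000
  NOT E OR NOT D = a + b − a·b on (0.5500, 0.5000) = 0.7750
  (E AND NOT B) OR (NOT E OR NOT D) = a + b − a·b on (0.1305, 0.7750) = 0.8044
  → value = 0.8044
Under bounded:
  NOT B = 1 − 0.71 = 0.29
  E AND NOT B = max(0, a+b−1) on (0.45, 0.29) = 0.00
  NOT E = 1 − 0.45 = 0.55
  NOT D = 1 − 0.50 = 0.50
  NOT E OR NOT D = min(1, a+b) on (0.55, 0.50) = 1.00
  (E AND NOT B) OR (NOT E OR NOT D) = min(1, a+b) on (0.00, 1.00) = 1.00
  → value = 1.0000
|0.8044 − 1.0000| = 0.196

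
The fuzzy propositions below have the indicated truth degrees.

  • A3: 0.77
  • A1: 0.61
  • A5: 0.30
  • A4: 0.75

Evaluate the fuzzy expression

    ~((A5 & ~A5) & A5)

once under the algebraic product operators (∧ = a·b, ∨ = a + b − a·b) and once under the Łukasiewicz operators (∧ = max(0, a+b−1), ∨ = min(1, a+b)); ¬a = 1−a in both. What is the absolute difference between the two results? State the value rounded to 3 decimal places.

0.063

Under algebraic product:
  ~A5 = 1 − 0.3000 = 0.7000
  A5 & ~A5 = a·b on (0.3000, 0.7000) = 0.2100
  (A5 & ~A5) & A5 = a·b on (0.2100, 0.3000) = 0.0630
  ~((A5 & ~A5) & A5) = 1 − 0.0630 = 0.9370
  → value = 0.9370
Under Łukasiewicz:
  ~A5 = 1 − 0.30 = 0.70
  A5 & ~A5 = max(0, a+b−1) on (0.30, 0.70) = 0.00
  (A5 & ~A5) & A5 = max(0, a+b−1) on (0.00, 0.30) = 0.00
  ~((A5 & ~A5) & A5) = 1 − 0.00 = 1.00
  → value = 1.0000
|0.9370 − 1.0000| = 0.063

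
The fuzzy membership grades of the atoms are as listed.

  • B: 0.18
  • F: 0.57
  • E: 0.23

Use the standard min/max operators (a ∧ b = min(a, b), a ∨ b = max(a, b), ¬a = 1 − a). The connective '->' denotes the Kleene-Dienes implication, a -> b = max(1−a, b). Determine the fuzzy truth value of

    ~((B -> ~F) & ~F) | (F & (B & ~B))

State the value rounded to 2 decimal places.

~F = 1 − 0.57 = 0.43
B -> ~F  [Kleene-Dienes: max(1−a, b)] with a=0.18, b=0.43 → 0.82
~F = 1 − 0.57 = 0.43
(B -> ~F) & ~F = min(a, b) on (0.82, 0.43) = 0.43
~((B -> ~F) & ~F) = 1 − 0.43 = 0.57
~B = 1 − 0.18 = 0.82
B & ~B = min(a, b) on (0.18, 0.82) = 0.18
F & (B & ~B) = min(a, b) on (0.57, 0.18) = 0.18
~((B -> ~F) & ~F) | (F & (B & ~B)) = max(a, b) on (0.57, 0.18) = 0.57

0.57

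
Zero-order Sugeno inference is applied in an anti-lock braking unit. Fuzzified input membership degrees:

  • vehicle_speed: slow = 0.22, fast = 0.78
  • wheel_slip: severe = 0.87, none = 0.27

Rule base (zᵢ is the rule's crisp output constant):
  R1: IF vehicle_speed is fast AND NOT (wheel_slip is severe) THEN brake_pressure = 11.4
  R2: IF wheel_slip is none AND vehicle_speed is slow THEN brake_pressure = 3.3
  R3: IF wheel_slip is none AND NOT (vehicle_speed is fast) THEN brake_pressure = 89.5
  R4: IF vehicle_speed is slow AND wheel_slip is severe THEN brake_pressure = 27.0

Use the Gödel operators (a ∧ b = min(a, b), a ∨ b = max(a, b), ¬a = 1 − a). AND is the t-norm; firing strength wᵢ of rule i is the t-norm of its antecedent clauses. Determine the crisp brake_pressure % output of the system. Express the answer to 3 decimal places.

R1 (z=11.4): fast=0.78, ¬severe=1−0.87=0.13; AND[min(a, b)] → w = 0.13
R2 (z=3.3): none=0.27, slow=0.22; AND[min(a, b)] → w = 0.22
R3 (z=89.5): none=0.27, ¬fast=1−0.78=0.22; AND[min(a, b)] → w = 0.22
R4 (z=27.0): slow=0.22, severe=0.87; AND[min(a, b)] → w = 0.22
Weighted average = (0.13·11.4 + 0.22·3.3 + 0.22·89.5 + 0.22·27.0) / (0.13 + 0.22 + 0.22 + 0.22)
  = 27.8380 / 0.7900 = 35.238

35.238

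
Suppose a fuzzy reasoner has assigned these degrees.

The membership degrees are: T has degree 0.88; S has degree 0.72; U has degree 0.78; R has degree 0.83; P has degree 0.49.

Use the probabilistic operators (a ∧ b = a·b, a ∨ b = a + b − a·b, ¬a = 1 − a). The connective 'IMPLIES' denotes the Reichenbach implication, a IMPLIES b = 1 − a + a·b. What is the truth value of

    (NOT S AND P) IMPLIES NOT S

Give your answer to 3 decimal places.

0.901

NOT S = 1 − 0.7200 = 0.2800
NOT S AND P = a·b on (0.2800, 0.4900) = 0.1372
NOT S = 1 − 0.7200 = 0.2800
(NOT S AND P) IMPLIES NOT S  [Reichenbach: 1 − a + a·b] with a=0.1372, b=0.2800 → 0.9012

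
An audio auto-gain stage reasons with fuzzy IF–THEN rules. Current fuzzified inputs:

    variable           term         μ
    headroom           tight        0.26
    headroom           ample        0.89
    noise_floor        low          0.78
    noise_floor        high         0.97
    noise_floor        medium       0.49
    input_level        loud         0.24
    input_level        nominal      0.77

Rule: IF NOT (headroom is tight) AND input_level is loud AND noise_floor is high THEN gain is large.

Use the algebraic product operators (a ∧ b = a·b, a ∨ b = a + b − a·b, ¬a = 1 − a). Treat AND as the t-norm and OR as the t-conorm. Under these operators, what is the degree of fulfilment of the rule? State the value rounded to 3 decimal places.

firing strength: ¬tight=1−0.26=0.74, loud=0.24, high=0.97; AND[a·b] → w = 0.1723

0.172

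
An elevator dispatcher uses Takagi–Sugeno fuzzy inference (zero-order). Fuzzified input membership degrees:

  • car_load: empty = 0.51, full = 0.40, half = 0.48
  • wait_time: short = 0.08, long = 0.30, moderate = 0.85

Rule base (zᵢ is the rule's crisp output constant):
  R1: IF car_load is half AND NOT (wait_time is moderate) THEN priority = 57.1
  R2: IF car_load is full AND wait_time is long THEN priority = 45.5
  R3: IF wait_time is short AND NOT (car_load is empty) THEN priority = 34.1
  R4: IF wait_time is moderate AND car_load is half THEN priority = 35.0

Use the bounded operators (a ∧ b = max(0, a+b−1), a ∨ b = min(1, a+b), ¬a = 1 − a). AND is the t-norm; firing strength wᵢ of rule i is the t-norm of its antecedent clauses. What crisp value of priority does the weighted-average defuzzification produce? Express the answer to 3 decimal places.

35.000

R1 (z=57.1): half=0.48, ¬moderate=1−0.85=0.15; AND[max(0, a+b−1)] → w = 0.00
R2 (z=45.5): full=0.40, long=0.30; AND[max(0, a+b−1)] → w = 0.00
R3 (z=34.1): short=0.08, ¬empty=1−0.51=0.49; AND[max(0, a+b−1)] → w = 0.00
R4 (z=35.0): moderate=0.85, half=0.48; AND[max(0, a+b−1)] → w = 0.33
Weighted average = (0.00·57.1 + 0.00·45.5 + 0.00·34.1 + 0.33·35.0) / (0.00 + 0.00 + 0.00 + 0.33)
  = 11.5500 / 0.3300 = 35.000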